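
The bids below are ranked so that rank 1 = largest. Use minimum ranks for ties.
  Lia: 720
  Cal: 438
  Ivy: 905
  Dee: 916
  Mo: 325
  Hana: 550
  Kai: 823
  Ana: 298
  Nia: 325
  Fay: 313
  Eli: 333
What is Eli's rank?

Sorted (descending): 916, 905, 823, 720, 550, 438, 333, 325, 325, 313, 298
The 2 values of 325 occupy positions 8–9 → each gets rank 8.
Eli has value 333 → rank 7.

7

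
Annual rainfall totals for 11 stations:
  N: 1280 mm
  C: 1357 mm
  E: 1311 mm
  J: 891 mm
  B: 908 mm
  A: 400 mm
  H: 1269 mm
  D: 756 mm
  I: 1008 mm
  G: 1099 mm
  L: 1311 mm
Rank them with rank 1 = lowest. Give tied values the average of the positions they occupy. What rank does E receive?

Sorted (ascending): 400, 756, 891, 908, 1008, 1099, 1269, 1280, 1311, 1311, 1357
The 2 values of 1311 occupy positions 9–10 → average rank (9+10)/2 = 9.5.
E has value 1311 mm → rank 9.5.

9.5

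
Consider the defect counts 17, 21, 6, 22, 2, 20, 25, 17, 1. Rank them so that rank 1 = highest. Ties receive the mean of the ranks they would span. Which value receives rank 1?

Sorted (descending): 25, 22, 21, 20, 17, 17, 6, 2, 1
The 2 values of 17 occupy positions 5–6 → average rank (5+6)/2 = 5.5.
Rank 1 → value 25.

25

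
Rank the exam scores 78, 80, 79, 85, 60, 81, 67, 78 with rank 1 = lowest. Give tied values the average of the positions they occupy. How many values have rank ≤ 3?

2

Sorted (ascending): 60, 67, 78, 78, 79, 80, 81, 85
The 2 values of 78 occupy positions 3–4 → average rank (3+4)/2 = 3.5.
Ranks ≤ 3: {1, 2} → 2 values.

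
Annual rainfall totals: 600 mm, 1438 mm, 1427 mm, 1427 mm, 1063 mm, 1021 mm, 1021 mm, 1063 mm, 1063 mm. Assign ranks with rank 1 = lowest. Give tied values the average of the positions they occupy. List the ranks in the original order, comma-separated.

Sorted (ascending): 600, 1021, 1021, 1063, 1063, 1063, 1427, 1427, 1438
The 2 values of 1021 occupy positions 2–3 → average rank (2+3)/2 = 2.5.
The 3 values of 1063 occupy positions 4–6 → average rank 5.
The 2 values of 1427 occupy positions 7–8 → average rank (7+8)/2 = 7.5.

1, 9, 7.5, 7.5, 5, 2.5, 2.5, 5, 5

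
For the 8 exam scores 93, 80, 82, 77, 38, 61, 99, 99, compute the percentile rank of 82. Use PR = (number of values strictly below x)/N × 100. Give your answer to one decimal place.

50.0

N = 8.
Strictly below 82: 4. Equal to 82: 1.
PR = 4/8 × 100 = 50.0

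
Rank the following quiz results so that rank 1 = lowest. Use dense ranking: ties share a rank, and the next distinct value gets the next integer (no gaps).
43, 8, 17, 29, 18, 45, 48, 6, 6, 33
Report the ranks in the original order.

7, 2, 3, 5, 4, 8, 9, 1, 1, 6

Sorted (ascending): 6, 6, 8, 17, 18, 29, 33, 43, 45, 48
The 2 values of 6 share dense rank 1.
Remaining distinct values take the next consecutive integers.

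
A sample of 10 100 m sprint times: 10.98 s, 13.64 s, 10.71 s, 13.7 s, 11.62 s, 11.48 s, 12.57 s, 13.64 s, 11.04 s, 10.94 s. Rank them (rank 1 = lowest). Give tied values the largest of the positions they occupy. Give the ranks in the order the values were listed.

Sorted (ascending): 10.71, 10.94, 10.98, 11.04, 11.48, 11.62, 12.57, 13.64, 13.64, 13.7
The 2 values of 13.64 occupy positions 8–9 → each gets rank 9.

3, 9, 1, 10, 6, 5, 7, 9, 4, 2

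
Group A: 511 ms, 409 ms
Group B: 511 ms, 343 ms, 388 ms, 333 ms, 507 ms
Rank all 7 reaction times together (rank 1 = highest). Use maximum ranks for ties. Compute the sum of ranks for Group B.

Sorted (descending): 511, 511, 507, 409, 388, 343, 333
The 2 values of 511 occupy positions 1–2 → each gets rank 2.
Group B values → pooled ranks: 511→2, 343→6, 388→5, 333→7, 507→3
Rank sum = 2 + 6 + 5 + 7 + 3 = 23

23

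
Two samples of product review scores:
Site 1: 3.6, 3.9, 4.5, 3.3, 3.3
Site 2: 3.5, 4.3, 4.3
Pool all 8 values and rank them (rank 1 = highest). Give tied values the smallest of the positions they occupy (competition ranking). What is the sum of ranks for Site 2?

Sorted (descending): 4.5, 4.3, 4.3, 3.9, 3.6, 3.5, 3.3, 3.3
The 2 values of 4.3 occupy positions 2–3 → each gets rank 2.
The 2 values of 3.3 occupy positions 7–8 → each gets rank 7.
Site 2 values → pooled ranks: 3.5→6, 4.3→2, 4.3→2
Rank sum = 6 + 2 + 2 = 10

10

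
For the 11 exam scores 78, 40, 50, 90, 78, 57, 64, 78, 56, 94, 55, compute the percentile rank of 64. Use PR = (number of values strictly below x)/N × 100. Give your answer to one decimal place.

45.5

N = 11.
Strictly below 64: 5. Equal to 64: 1.
PR = 5/11 × 100 = 45.5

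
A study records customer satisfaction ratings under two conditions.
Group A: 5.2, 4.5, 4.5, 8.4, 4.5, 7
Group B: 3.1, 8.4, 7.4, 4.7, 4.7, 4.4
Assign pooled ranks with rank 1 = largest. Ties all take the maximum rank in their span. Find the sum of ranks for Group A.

41

Sorted (descending): 8.4, 8.4, 7.4, 7, 5.2, 4.7, 4.7, 4.5, 4.5, 4.5, 4.4, 3.1
The 2 values of 8.4 occupy positions 1–2 → each gets rank 2.
The 2 values of 4.7 occupy positions 6–7 → each gets rank 7.
The 3 values of 4.5 occupy positions 8–10 → each gets rank 10.
Group A values → pooled ranks: 5.2→5, 4.5→10, 4.5→10, 8.4→2, 4.5→10, 7→4
Rank sum = 5 + 10 + 10 + 2 + 10 + 4 = 41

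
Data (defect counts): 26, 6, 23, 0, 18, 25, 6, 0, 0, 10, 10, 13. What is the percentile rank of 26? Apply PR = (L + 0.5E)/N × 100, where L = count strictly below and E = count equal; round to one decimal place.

N = 12.
Strictly below 26: 11. Equal to 26: 1.
PR = (11 + 0.5·1)/12 × 100 = 95.8

95.8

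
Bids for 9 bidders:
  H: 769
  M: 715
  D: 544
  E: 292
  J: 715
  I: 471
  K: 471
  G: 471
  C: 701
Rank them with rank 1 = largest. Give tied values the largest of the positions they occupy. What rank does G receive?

8

Sorted (descending): 769, 715, 715, 701, 544, 471, 471, 471, 292
The 2 values of 715 occupy positions 2–3 → each gets rank 3.
The 3 values of 471 occupy positions 6–8 → each gets rank 8.
G has value 471 → rank 8.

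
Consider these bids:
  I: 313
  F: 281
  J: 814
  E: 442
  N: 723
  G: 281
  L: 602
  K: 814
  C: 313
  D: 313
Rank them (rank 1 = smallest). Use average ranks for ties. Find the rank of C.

Sorted (ascending): 281, 281, 313, 313, 313, 442, 602, 723, 814, 814
The 2 values of 281 occupy positions 1–2 → average rank (1+2)/2 = 1.5.
The 3 values of 313 occupy positions 3–5 → average rank 4.
The 2 values of 814 occupy positions 9–10 → average rank (9+10)/2 = 9.5.
C has value 313 → rank 4.

4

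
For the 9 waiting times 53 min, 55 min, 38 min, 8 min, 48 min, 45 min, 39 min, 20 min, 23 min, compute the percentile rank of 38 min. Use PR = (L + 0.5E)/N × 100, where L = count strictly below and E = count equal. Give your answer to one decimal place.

N = 9.
Strictly below 38: 3. Equal to 38: 1.
PR = (3 + 0.5·1)/9 × 100 = 38.9

38.9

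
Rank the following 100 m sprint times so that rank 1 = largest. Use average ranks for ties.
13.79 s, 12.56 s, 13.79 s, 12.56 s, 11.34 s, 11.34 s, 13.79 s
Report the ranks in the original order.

2, 4.5, 2, 4.5, 6.5, 6.5, 2

Sorted (descending): 13.79, 13.79, 13.79, 12.56, 12.56, 11.34, 11.34
The 3 values of 13.79 occupy positions 1–3 → average rank 2.
The 2 values of 12.56 occupy positions 4–5 → average rank (4+5)/2 = 4.5.
The 2 values of 11.34 occupy positions 6–7 → average rank (6+7)/2 = 6.5.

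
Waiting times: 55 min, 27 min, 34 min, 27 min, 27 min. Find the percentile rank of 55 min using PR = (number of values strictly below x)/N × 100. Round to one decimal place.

80.0

N = 5.
Strictly below 55: 4. Equal to 55: 1.
PR = 4/5 × 100 = 80.0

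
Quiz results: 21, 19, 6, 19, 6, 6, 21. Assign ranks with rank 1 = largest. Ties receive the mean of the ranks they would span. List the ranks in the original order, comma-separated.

1.5, 3.5, 6, 3.5, 6, 6, 1.5

Sorted (descending): 21, 21, 19, 19, 6, 6, 6
The 2 values of 21 occupy positions 1–2 → average rank (1+2)/2 = 1.5.
The 2 values of 19 occupy positions 3–4 → average rank (3+4)/2 = 3.5.
The 3 values of 6 occupy positions 5–7 → average rank 6.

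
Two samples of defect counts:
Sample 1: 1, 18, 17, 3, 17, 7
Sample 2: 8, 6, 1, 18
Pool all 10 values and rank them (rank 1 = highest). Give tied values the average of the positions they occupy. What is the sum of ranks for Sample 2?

Sorted (descending): 18, 18, 17, 17, 8, 7, 6, 3, 1, 1
The 2 values of 18 occupy positions 1–2 → average rank (1+2)/2 = 1.5.
The 2 values of 17 occupy positions 3–4 → average rank (3+4)/2 = 3.5.
The 2 values of 1 occupy positions 9–10 → average rank (9+10)/2 = 9.5.
Sample 2 values → pooled ranks: 8→5, 6→7, 1→9.5, 18→1.5
Rank sum = 5 + 7 + 9.5 + 1.5 = 23

23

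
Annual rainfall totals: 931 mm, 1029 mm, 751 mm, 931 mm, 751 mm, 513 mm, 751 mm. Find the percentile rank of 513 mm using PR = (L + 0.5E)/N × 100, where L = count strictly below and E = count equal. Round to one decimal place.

7.1

N = 7.
Strictly below 513: 0. Equal to 513: 1.
PR = (0 + 0.5·1)/7 × 100 = 7.1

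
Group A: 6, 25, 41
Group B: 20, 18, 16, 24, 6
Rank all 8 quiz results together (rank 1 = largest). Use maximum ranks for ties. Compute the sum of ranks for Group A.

11

Sorted (descending): 41, 25, 24, 20, 18, 16, 6, 6
The 2 values of 6 occupy positions 7–8 → each gets rank 8.
Group A values → pooled ranks: 6→8, 25→2, 41→1
Rank sum = 8 + 2 + 1 = 11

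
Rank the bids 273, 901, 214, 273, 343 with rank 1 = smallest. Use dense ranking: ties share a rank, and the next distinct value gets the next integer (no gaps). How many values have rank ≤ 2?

3

Sorted (ascending): 214, 273, 273, 343, 901
The 2 values of 273 share dense rank 2.
Remaining distinct values take the next consecutive integers.
Ranks ≤ 2: {1, 2, 2} → 3 values.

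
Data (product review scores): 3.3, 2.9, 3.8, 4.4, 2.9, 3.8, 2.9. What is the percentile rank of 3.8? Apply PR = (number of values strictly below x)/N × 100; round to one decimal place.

N = 7.
Strictly below 3.8: 4. Equal to 3.8: 2.
PR = 4/7 × 100 = 57.1

57.1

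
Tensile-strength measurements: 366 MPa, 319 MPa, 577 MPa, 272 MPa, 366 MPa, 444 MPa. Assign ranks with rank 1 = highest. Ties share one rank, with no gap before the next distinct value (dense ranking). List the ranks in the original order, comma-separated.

3, 4, 1, 5, 3, 2

Sorted (descending): 577, 444, 366, 366, 319, 272
The 2 values of 366 share dense rank 3.
Remaining distinct values take the next consecutive integers.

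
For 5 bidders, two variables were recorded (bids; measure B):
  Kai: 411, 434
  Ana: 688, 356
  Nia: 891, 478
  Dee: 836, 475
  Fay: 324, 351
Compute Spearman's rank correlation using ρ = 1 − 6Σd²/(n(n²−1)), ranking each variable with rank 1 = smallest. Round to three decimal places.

0.900

Ranks of variable 1: 2, 3, 5, 4, 1
Ranks of variable 2: 3, 2, 5, 4, 1
d = r₁ − r₂: -1, 1, 0, 0, 0
d²: 1, 1, 0, 0, 0; Σd² = 2
ρ = 1 − 6·2/(5·24) = 1 − 12/120 = 0.900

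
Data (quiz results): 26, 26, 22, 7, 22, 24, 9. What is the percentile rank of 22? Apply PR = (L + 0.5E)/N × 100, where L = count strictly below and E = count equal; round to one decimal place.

42.9

N = 7.
Strictly below 22: 2. Equal to 22: 2.
PR = (2 + 0.5·2)/7 × 100 = 42.9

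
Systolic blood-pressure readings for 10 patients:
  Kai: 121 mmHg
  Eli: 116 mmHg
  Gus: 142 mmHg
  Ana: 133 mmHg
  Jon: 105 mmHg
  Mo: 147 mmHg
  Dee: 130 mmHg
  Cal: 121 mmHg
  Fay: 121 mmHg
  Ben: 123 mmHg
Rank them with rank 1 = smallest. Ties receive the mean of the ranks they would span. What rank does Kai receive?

Sorted (ascending): 105, 116, 121, 121, 121, 123, 130, 133, 142, 147
The 3 values of 121 occupy positions 3–5 → average rank 4.
Kai has value 121 mmHg → rank 4.

4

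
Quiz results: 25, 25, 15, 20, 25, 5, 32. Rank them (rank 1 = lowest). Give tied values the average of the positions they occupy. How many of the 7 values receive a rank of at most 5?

Sorted (ascending): 5, 15, 20, 25, 25, 25, 32
The 3 values of 25 occupy positions 4–6 → average rank 5.
Ranks ≤ 5: {1, 2, 3, 5, 5, 5} → 6 values.

6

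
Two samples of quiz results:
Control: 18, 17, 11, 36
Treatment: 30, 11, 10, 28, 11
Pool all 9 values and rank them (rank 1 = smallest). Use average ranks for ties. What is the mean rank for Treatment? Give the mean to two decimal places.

4.40

Sorted (ascending): 10, 11, 11, 11, 17, 18, 28, 30, 36
The 3 values of 11 occupy positions 2–4 → average rank 3.
Treatment values → pooled ranks: 30→8, 11→3, 10→1, 28→7, 11→3
Mean rank = (8 + 3 + 1 + 7 + 3) / 5 = 4.40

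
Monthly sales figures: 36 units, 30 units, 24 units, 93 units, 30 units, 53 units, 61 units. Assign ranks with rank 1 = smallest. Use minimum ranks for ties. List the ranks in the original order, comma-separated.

Sorted (ascending): 24, 30, 30, 36, 53, 61, 93
The 2 values of 30 occupy positions 2–3 → each gets rank 2.

4, 2, 1, 7, 2, 5, 6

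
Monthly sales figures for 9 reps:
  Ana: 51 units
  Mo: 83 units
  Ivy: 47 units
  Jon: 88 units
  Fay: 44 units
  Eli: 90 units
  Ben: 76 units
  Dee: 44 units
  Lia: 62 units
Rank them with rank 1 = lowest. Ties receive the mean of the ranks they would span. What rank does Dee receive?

Sorted (ascending): 44, 44, 47, 51, 62, 76, 83, 88, 90
The 2 values of 44 occupy positions 1–2 → average rank (1+2)/2 = 1.5.
Dee has value 44 units → rank 1.5.

1.5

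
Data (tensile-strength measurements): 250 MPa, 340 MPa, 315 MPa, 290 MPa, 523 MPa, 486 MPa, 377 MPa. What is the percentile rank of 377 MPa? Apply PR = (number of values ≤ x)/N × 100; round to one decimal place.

71.4

N = 7.
Strictly below 377: 4. Equal to 377: 1.
PR = 5/7 × 100 = 71.4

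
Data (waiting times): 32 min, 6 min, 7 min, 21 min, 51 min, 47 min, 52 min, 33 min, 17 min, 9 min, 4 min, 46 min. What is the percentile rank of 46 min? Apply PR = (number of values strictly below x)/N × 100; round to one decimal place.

N = 12.
Strictly below 46: 8. Equal to 46: 1.
PR = 8/12 × 100 = 66.7

66.7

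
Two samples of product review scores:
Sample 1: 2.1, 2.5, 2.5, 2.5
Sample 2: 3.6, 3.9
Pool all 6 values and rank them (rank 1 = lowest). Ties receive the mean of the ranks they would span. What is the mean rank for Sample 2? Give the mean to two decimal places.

Sorted (ascending): 2.1, 2.5, 2.5, 2.5, 3.6, 3.9
The 3 values of 2.5 occupy positions 2–4 → average rank 3.
Sample 2 values → pooled ranks: 3.6→5, 3.9→6
Mean rank = (5 + 6) / 2 = 5.50

5.50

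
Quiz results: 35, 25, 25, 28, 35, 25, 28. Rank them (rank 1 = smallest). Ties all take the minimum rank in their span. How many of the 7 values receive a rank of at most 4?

Sorted (ascending): 25, 25, 25, 28, 28, 35, 35
The 3 values of 25 occupy positions 1–3 → each gets rank 1.
The 2 values of 28 occupy positions 4–5 → each gets rank 4.
The 2 values of 35 occupy positions 6–7 → each gets rank 6.
Ranks ≤ 4: {1, 1, 1, 4, 4} → 5 values.

5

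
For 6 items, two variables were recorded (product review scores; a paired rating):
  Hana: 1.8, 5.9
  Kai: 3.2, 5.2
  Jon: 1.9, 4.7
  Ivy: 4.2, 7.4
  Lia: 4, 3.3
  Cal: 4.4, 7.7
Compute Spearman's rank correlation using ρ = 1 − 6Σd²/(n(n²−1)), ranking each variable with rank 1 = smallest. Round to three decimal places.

Ranks of variable 1: 1, 3, 2, 5, 4, 6
Ranks of variable 2: 4, 3, 2, 5, 1, 6
d = r₁ − r₂: -3, 0, 0, 0, 3, 0
d²: 9, 0, 0, 0, 9, 0; Σd² = 18
ρ = 1 − 6·18/(6·35) = 1 − 108/210 = 0.486

0.486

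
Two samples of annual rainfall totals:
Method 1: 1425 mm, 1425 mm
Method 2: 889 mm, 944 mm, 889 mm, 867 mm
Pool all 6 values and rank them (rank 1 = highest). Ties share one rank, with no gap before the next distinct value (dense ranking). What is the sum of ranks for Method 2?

Sorted (descending): 1425, 1425, 944, 889, 889, 867
The 2 values of 1425 share dense rank 1.
The 2 values of 889 share dense rank 3.
Remaining distinct values take the next consecutive integers.
Method 2 values → pooled ranks: 889→3, 944→2, 889→3, 867→4
Rank sum = 3 + 2 + 3 + 4 = 12

12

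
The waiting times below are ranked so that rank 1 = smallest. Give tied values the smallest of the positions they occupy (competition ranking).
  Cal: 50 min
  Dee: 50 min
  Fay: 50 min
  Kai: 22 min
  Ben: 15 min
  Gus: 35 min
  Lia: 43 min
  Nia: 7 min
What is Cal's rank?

Sorted (ascending): 7, 15, 22, 35, 43, 50, 50, 50
The 3 values of 50 occupy positions 6–8 → each gets rank 6.
Cal has value 50 min → rank 6.

6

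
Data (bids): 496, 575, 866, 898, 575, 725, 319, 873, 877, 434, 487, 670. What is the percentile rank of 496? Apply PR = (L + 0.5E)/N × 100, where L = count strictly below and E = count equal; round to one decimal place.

29.2

N = 12.
Strictly below 496: 3. Equal to 496: 1.
PR = (3 + 0.5·1)/12 × 100 = 29.2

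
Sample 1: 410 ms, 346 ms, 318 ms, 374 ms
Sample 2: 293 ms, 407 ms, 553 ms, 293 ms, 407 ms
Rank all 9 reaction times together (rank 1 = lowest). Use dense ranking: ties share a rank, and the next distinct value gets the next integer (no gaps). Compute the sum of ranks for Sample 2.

Sorted (ascending): 293, 293, 318, 346, 374, 407, 407, 410, 553
The 2 values of 293 share dense rank 1.
The 2 values of 407 share dense rank 5.
Remaining distinct values take the next consecutive integers.
Sample 2 values → pooled ranks: 293→1, 407→5, 553→7, 293→1, 407→5
Rank sum = 1 + 5 + 7 + 1 + 5 = 19

19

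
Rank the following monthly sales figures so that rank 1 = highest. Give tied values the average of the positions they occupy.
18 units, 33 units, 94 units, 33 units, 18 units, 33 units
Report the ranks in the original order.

5.5, 3, 1, 3, 5.5, 3

Sorted (descending): 94, 33, 33, 33, 18, 18
The 3 values of 33 occupy positions 2–4 → average rank 3.
The 2 values of 18 occupy positions 5–6 → average rank (5+6)/2 = 5.5.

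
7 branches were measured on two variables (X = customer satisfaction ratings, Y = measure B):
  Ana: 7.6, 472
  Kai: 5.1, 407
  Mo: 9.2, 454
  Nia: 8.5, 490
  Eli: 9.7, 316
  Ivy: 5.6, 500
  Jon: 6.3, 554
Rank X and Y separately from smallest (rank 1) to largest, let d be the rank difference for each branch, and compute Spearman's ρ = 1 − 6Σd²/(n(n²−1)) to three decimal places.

Ranks of variable 1: 4, 1, 6, 5, 7, 2, 3
Ranks of variable 2: 4, 2, 3, 5, 1, 6, 7
d = r₁ − r₂: 0, -1, 3, 0, 6, -4, -4
d²: 0, 1, 9, 0, 36, 16, 16; Σd² = 78
ρ = 1 − 6·78/(7·48) = 1 − 468/336 = -0.393

-0.393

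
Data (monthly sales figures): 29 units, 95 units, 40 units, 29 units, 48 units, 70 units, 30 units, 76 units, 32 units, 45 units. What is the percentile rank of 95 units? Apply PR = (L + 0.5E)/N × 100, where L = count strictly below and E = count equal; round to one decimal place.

95.0

N = 10.
Strictly below 95: 9. Equal to 95: 1.
PR = (9 + 0.5·1)/10 × 100 = 95.0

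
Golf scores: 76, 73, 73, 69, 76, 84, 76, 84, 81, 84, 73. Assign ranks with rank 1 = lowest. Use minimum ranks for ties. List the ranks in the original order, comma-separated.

Sorted (ascending): 69, 73, 73, 73, 76, 76, 76, 81, 84, 84, 84
The 3 values of 73 occupy positions 2–4 → each gets rank 2.
The 3 values of 76 occupy positions 5–7 → each gets rank 5.
The 3 values of 84 occupy positions 9–11 → each gets rank 9.

5, 2, 2, 1, 5, 9, 5, 9, 8, 9, 2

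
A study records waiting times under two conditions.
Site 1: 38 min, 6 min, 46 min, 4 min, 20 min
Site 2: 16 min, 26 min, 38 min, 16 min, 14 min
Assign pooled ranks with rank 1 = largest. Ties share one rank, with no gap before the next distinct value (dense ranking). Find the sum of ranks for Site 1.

22

Sorted (descending): 46, 38, 38, 26, 20, 16, 16, 14, 6, 4
The 2 values of 38 share dense rank 2.
The 2 values of 16 share dense rank 5.
Remaining distinct values take the next consecutive integers.
Site 1 values → pooled ranks: 38→2, 6→7, 46→1, 4→8, 20→4
Rank sum = 2 + 7 + 1 + 8 + 4 = 22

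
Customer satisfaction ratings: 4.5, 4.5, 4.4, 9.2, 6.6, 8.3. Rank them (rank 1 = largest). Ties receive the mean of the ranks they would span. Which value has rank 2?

Sorted (descending): 9.2, 8.3, 6.6, 4.5, 4.5, 4.4
The 2 values of 4.5 occupy positions 4–5 → average rank (4+5)/2 = 4.5.
Rank 2 → value 8.3.

8.3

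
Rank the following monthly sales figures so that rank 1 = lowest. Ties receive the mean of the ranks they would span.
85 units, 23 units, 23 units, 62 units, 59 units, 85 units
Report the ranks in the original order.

5.5, 1.5, 1.5, 4, 3, 5.5

Sorted (ascending): 23, 23, 59, 62, 85, 85
The 2 values of 23 occupy positions 1–2 → average rank (1+2)/2 = 1.5.
The 2 values of 85 occupy positions 5–6 → average rank (5+6)/2 = 5.5.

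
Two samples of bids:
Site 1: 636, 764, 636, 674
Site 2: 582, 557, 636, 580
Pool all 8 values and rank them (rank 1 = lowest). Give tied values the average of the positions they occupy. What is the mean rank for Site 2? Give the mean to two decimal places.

2.75

Sorted (ascending): 557, 580, 582, 636, 636, 636, 674, 764
The 3 values of 636 occupy positions 4–6 → average rank 5.
Site 2 values → pooled ranks: 582→3, 557→1, 636→5, 580→2
Mean rank = (3 + 1 + 5 + 2) / 4 = 2.75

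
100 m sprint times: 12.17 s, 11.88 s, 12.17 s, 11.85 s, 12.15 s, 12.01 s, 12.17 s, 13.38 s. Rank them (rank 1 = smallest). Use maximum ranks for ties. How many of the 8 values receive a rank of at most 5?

4

Sorted (ascending): 11.85, 11.88, 12.01, 12.15, 12.17, 12.17, 12.17, 13.38
The 3 values of 12.17 occupy positions 5–7 → each gets rank 7.
Ranks ≤ 5: {1, 2, 3, 4} → 4 values.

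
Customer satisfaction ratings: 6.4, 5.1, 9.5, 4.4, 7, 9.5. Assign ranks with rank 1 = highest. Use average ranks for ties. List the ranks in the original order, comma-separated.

Sorted (descending): 9.5, 9.5, 7, 6.4, 5.1, 4.4
The 2 values of 9.5 occupy positions 1–2 → average rank (1+2)/2 = 1.5.

4, 5, 1.5, 6, 3, 1.5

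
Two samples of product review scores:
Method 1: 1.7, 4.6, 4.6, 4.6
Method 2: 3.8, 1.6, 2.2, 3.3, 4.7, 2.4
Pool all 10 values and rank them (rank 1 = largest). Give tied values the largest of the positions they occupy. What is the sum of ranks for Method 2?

Sorted (descending): 4.7, 4.6, 4.6, 4.6, 3.8, 3.3, 2.4, 2.2, 1.7, 1.6
The 3 values of 4.6 occupy positions 2–4 → each gets rank 4.
Method 2 values → pooled ranks: 3.8→5, 1.6→10, 2.2→8, 3.3→6, 4.7→1, 2.4→7
Rank sum = 5 + 10 + 8 + 6 + 1 + 7 = 37

37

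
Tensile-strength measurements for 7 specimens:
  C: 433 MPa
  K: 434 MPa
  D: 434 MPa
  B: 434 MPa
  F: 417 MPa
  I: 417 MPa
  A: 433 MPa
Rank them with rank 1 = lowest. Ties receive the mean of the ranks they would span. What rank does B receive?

Sorted (ascending): 417, 417, 433, 433, 434, 434, 434
The 2 values of 417 occupy positions 1–2 → average rank (1+2)/2 = 1.5.
The 2 values of 433 occupy positions 3–4 → average rank (3+4)/2 = 3.5.
The 3 values of 434 occupy positions 5–7 → average rank 6.
B has value 434 MPa → rank 6.

6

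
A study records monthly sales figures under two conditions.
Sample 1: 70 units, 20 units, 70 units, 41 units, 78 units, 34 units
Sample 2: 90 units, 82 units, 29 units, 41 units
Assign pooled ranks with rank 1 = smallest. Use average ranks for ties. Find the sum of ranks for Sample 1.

29.5

Sorted (ascending): 20, 29, 34, 41, 41, 70, 70, 78, 82, 90
The 2 values of 41 occupy positions 4–5 → average rank (4+5)/2 = 4.5.
The 2 values of 70 occupy positions 6–7 → average rank (6+7)/2 = 6.5.
Sample 1 values → pooled ranks: 70→6.5, 20→1, 70→6.5, 41→4.5, 78→8, 34→3
Rank sum = 6.5 + 1 + 6.5 + 4.5 + 8 + 3 = 29.5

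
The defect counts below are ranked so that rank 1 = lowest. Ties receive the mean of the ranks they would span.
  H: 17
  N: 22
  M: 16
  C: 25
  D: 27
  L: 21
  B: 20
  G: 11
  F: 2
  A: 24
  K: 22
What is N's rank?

Sorted (ascending): 2, 11, 16, 17, 20, 21, 22, 22, 24, 25, 27
The 2 values of 22 occupy positions 7–8 → average rank (7+8)/2 = 7.5.
N has value 22 → rank 7.5.

7.5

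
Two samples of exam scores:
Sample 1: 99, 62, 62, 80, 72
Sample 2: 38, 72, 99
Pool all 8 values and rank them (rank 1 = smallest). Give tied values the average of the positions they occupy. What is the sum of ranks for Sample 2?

13

Sorted (ascending): 38, 62, 62, 72, 72, 80, 99, 99
The 2 values of 62 occupy positions 2–3 → average rank (2+3)/2 = 2.5.
The 2 values of 72 occupy positions 4–5 → average rank (4+5)/2 = 4.5.
The 2 values of 99 occupy positions 7–8 → average rank (7+8)/2 = 7.5.
Sample 2 values → pooled ranks: 38→1, 72→4.5, 99→7.5
Rank sum = 1 + 4.5 + 7.5 = 13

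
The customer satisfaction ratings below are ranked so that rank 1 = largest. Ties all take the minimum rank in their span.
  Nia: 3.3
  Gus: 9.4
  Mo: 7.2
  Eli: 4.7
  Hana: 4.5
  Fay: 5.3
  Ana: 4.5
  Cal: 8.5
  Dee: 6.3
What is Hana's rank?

7

Sorted (descending): 9.4, 8.5, 7.2, 6.3, 5.3, 4.7, 4.5, 4.5, 3.3
The 2 values of 4.5 occupy positions 7–8 → each gets rank 7.
Hana has value 4.5 → rank 7.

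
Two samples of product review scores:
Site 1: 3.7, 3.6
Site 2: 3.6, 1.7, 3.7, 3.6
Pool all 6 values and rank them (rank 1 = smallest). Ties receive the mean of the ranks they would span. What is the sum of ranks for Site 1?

Sorted (ascending): 1.7, 3.6, 3.6, 3.6, 3.7, 3.7
The 3 values of 3.6 occupy positions 2–4 → average rank 3.
The 2 values of 3.7 occupy positions 5–6 → average rank (5+6)/2 = 5.5.
Site 1 values → pooled ranks: 3.7→5.5, 3.6→3
Rank sum = 5.5 + 3 = 8.5

8.5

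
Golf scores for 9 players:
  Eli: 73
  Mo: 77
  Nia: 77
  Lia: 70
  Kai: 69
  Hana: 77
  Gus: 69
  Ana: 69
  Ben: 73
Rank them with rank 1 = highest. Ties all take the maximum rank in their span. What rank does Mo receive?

Sorted (descending): 77, 77, 77, 73, 73, 70, 69, 69, 69
The 3 values of 77 occupy positions 1–3 → each gets rank 3.
The 2 values of 73 occupy positions 4–5 → each gets rank 5.
The 3 values of 69 occupy positions 7–9 → each gets rank 9.
Mo has value 77 → rank 3.

3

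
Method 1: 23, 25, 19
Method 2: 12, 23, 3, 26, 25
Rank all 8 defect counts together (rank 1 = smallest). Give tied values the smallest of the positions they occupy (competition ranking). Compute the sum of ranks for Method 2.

Sorted (ascending): 3, 12, 19, 23, 23, 25, 25, 26
The 2 values of 23 occupy positions 4–5 → each gets rank 4.
The 2 values of 25 occupy positions 6–7 → each gets rank 6.
Method 2 values → pooled ranks: 12→2, 23→4, 3→1, 26→8, 25→6
Rank sum = 2 + 4 + 1 + 8 + 6 = 21

21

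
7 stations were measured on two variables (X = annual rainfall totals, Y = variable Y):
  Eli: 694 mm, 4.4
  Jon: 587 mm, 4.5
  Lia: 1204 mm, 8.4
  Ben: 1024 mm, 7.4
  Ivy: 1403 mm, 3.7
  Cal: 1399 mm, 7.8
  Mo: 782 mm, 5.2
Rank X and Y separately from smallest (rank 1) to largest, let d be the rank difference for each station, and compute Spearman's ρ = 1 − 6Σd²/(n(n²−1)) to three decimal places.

0.179

Ranks of variable 1: 2, 1, 5, 4, 7, 6, 3
Ranks of variable 2: 2, 3, 7, 5, 1, 6, 4
d = r₁ − r₂: 0, -2, -2, -1, 6, 0, -1
d²: 0, 4, 4, 1, 36, 0, 1; Σd² = 46
ρ = 1 − 6·46/(7·48) = 1 − 276/336 = 0.179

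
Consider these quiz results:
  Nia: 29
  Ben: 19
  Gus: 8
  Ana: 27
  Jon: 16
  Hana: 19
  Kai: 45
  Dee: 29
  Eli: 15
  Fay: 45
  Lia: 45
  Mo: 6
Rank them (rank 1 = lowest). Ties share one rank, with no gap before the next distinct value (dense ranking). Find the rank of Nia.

7

Sorted (ascending): 6, 8, 15, 16, 19, 19, 27, 29, 29, 45, 45, 45
The 2 values of 19 share dense rank 5.
The 2 values of 29 share dense rank 7.
The 3 values of 45 share dense rank 8.
Remaining distinct values take the next consecutive integers.
Nia has value 29 → rank 7.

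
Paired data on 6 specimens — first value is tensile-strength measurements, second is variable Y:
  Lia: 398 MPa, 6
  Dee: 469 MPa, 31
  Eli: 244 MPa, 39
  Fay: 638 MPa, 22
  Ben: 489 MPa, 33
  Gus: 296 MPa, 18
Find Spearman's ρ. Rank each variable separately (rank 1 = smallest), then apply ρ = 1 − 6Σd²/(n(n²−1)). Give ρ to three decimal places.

-0.086

Ranks of variable 1: 3, 4, 1, 6, 5, 2
Ranks of variable 2: 1, 4, 6, 3, 5, 2
d = r₁ − r₂: 2, 0, -5, 3, 0, 0
d²: 4, 0, 25, 9, 0, 0; Σd² = 38
ρ = 1 − 6·38/(6·35) = 1 − 228/210 = -0.086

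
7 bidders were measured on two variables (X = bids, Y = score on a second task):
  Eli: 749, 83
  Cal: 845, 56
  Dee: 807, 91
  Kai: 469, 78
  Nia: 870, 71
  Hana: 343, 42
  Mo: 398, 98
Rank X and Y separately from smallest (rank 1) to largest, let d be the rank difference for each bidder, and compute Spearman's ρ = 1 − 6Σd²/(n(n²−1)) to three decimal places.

Ranks of variable 1: 4, 6, 5, 3, 7, 1, 2
Ranks of variable 2: 5, 2, 6, 4, 3, 1, 7
d = r₁ − r₂: -1, 4, -1, -1, 4, 0, -5
d²: 1, 16, 1, 1, 16, 0, 25; Σd² = 60
ρ = 1 − 6·60/(7·48) = 1 − 360/336 = -0.071

-0.071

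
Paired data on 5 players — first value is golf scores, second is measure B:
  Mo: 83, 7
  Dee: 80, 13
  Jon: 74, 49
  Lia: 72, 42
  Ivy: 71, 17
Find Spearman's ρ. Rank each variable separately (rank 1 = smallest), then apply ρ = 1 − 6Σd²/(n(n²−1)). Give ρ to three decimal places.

Ranks of variable 1: 5, 4, 3, 2, 1
Ranks of variable 2: 1, 2, 5, 4, 3
d = r₁ − r₂: 4, 2, -2, -2, -2
d²: 16, 4, 4, 4, 4; Σd² = 32
ρ = 1 − 6·32/(5·24) = 1 − 192/120 = -0.600

-0.600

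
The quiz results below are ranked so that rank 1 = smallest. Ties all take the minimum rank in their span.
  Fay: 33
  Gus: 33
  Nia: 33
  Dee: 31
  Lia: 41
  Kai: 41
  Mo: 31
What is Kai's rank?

Sorted (ascending): 31, 31, 33, 33, 33, 41, 41
The 2 values of 31 occupy positions 1–2 → each gets rank 1.
The 3 values of 33 occupy positions 3–5 → each gets rank 3.
The 2 values of 41 occupy positions 6–7 → each gets rank 6.
Kai has value 41 → rank 6.

6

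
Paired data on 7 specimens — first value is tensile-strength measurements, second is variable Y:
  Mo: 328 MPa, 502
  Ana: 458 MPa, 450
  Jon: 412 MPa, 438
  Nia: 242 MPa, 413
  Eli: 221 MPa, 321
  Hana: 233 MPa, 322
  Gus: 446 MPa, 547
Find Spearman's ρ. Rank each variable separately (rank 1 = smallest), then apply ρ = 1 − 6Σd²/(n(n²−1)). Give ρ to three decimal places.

Ranks of variable 1: 4, 7, 5, 3, 1, 2, 6
Ranks of variable 2: 6, 5, 4, 3, 1, 2, 7
d = r₁ − r₂: -2, 2, 1, 0, 0, 0, -1
d²: 4, 4, 1, 0, 0, 0, 1; Σd² = 10
ρ = 1 − 6·10/(7·48) = 1 − 60/336 = 0.821

0.821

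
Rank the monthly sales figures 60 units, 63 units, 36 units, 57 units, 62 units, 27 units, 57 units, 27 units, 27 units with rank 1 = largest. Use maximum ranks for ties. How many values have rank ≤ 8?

6

Sorted (descending): 63, 62, 60, 57, 57, 36, 27, 27, 27
The 2 values of 57 occupy positions 4–5 → each gets rank 5.
The 3 values of 27 occupy positions 7–9 → each gets rank 9.
Ranks ≤ 8: {1, 2, 3, 5, 5, 6} → 6 values.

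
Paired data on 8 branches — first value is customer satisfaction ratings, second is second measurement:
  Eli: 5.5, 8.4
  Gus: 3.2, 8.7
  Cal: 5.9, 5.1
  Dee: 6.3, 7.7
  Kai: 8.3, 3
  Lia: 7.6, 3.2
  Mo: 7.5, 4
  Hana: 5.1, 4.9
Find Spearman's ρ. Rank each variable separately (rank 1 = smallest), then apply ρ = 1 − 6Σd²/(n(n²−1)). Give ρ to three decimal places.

-0.833

Ranks of variable 1: 3, 1, 4, 5, 8, 7, 6, 2
Ranks of variable 2: 7, 8, 5, 6, 1, 2, 3, 4
d = r₁ − r₂: -4, -7, -1, -1, 7, 5, 3, -2
d²: 16, 49, 1, 1, 49, 25, 9, 4; Σd² = 154
ρ = 1 − 6·154/(8·63) = 1 − 924/504 = -0.833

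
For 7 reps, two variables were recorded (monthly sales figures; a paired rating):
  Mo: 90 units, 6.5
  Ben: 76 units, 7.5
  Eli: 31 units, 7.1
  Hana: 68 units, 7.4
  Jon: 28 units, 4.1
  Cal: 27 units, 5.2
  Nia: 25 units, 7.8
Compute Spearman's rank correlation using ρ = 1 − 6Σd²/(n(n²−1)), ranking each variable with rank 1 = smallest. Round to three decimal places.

Ranks of variable 1: 7, 6, 4, 5, 3, 2, 1
Ranks of variable 2: 3, 6, 4, 5, 1, 2, 7
d = r₁ − r₂: 4, 0, 0, 0, 2, 0, -6
d²: 16, 0, 0, 0, 4, 0, 36; Σd² = 56
ρ = 1 − 6·56/(7·48) = 1 − 336/336 = 0.000

0.000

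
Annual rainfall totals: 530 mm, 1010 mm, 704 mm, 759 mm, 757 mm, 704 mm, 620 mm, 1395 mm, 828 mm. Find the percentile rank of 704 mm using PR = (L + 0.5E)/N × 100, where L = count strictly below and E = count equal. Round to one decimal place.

N = 9.
Strictly below 704: 2. Equal to 704: 2.
PR = (2 + 0.5·2)/9 × 100 = 33.3

33.3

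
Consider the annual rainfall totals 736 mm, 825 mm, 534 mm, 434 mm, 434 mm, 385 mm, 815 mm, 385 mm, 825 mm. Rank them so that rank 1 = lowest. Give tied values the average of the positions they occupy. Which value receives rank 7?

Sorted (ascending): 385, 385, 434, 434, 534, 736, 815, 825, 825
The 2 values of 385 occupy positions 1–2 → average rank (1+2)/2 = 1.5.
The 2 values of 434 occupy positions 3–4 → average rank (3+4)/2 = 3.5.
The 2 values of 825 occupy positions 8–9 → average rank (8+9)/2 = 8.5.
Rank 7 → value 815.

815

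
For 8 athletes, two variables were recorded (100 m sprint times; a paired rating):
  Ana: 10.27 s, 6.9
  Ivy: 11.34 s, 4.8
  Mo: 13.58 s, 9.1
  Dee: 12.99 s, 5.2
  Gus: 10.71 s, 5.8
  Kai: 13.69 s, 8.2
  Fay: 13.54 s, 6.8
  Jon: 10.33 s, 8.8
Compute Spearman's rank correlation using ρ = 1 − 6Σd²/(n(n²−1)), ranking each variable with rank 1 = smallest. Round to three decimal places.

Ranks of variable 1: 1, 4, 7, 5, 3, 8, 6, 2
Ranks of variable 2: 5, 1, 8, 2, 3, 6, 4, 7
d = r₁ − r₂: -4, 3, -1, 3, 0, 2, 2, -5
d²: 16, 9, 1, 9, 0, 4, 4, 25; Σd² = 68
ρ = 1 − 6·68/(8·63) = 1 − 408/504 = 0.190

0.190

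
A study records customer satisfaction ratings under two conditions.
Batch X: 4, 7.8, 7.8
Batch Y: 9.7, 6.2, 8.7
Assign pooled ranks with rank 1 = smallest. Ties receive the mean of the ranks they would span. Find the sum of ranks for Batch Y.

13

Sorted (ascending): 4, 6.2, 7.8, 7.8, 8.7, 9.7
The 2 values of 7.8 occupy positions 3–4 → average rank (3+4)/2 = 3.5.
Batch Y values → pooled ranks: 9.7→6, 6.2→2, 8.7→5
Rank sum = 6 + 2 + 5 = 13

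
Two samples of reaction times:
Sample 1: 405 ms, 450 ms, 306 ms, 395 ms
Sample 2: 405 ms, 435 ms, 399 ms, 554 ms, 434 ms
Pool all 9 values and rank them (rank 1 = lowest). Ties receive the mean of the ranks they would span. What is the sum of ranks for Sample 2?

Sorted (ascending): 306, 395, 399, 405, 405, 434, 435, 450, 554
The 2 values of 405 occupy positions 4–5 → average rank (4+5)/2 = 4.5.
Sample 2 values → pooled ranks: 405→4.5, 435→7, 399→3, 554→9, 434→6
Rank sum = 4.5 + 7 + 3 + 9 + 6 = 29.5

29.5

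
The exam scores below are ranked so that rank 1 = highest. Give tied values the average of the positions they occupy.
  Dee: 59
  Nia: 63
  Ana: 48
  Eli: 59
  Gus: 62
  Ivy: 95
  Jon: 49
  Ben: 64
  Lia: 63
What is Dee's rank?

6.5

Sorted (descending): 95, 64, 63, 63, 62, 59, 59, 49, 48
The 2 values of 63 occupy positions 3–4 → average rank (3+4)/2 = 3.5.
The 2 values of 59 occupy positions 6–7 → average rank (6+7)/2 = 6.5.
Dee has value 59 → rank 6.5.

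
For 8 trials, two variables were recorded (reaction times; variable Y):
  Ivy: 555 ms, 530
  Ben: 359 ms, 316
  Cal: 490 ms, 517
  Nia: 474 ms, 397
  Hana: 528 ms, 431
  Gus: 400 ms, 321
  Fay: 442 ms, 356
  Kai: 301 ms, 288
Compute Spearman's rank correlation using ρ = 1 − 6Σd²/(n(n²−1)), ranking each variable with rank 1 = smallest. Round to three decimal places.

Ranks of variable 1: 8, 2, 6, 5, 7, 3, 4, 1
Ranks of variable 2: 8, 2, 7, 5, 6, 3, 4, 1
d = r₁ − r₂: 0, 0, -1, 0, 1, 0, 0, 0
d²: 0, 0, 1, 0, 1, 0, 0, 0; Σd² = 2
ρ = 1 − 6·2/(8·63) = 1 − 12/504 = 0.976

0.976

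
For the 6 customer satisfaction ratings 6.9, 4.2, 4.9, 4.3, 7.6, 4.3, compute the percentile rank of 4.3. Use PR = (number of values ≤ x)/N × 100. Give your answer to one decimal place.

N = 6.
Strictly below 4.3: 1. Equal to 4.3: 2.
PR = 3/6 × 100 = 50.0

50.0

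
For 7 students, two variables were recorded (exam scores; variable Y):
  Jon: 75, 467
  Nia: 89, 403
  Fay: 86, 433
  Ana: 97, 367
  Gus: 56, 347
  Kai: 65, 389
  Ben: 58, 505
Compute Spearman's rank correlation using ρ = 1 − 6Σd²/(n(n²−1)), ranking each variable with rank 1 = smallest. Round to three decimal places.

Ranks of variable 1: 4, 6, 5, 7, 1, 3, 2
Ranks of variable 2: 6, 4, 5, 2, 1, 3, 7
d = r₁ − r₂: -2, 2, 0, 5, 0, 0, -5
d²: 4, 4, 0, 25, 0, 0, 25; Σd² = 58
ρ = 1 − 6·58/(7·48) = 1 − 348/336 = -0.036

-0.036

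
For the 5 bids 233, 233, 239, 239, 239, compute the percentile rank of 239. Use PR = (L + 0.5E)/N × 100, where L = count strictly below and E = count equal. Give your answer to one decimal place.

70.0

N = 5.
Strictly below 239: 2. Equal to 239: 3.
PR = (2 + 0.5·3)/5 × 100 = 70.0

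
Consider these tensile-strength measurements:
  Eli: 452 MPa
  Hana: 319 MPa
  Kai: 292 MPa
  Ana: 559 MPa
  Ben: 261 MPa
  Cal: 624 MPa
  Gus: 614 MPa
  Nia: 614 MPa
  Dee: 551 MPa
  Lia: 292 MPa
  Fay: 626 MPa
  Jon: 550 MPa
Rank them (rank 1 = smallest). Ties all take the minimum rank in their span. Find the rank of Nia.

9

Sorted (ascending): 261, 292, 292, 319, 452, 550, 551, 559, 614, 614, 624, 626
The 2 values of 292 occupy positions 2–3 → each gets rank 2.
The 2 values of 614 occupy positions 9–10 → each gets rank 9.
Nia has value 614 MPa → rank 9.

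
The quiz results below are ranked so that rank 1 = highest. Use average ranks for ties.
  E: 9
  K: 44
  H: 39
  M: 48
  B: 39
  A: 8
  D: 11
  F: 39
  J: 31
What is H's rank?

Sorted (descending): 48, 44, 39, 39, 39, 31, 11, 9, 8
The 3 values of 39 occupy positions 3–5 → average rank 4.
H has value 39 → rank 4.

4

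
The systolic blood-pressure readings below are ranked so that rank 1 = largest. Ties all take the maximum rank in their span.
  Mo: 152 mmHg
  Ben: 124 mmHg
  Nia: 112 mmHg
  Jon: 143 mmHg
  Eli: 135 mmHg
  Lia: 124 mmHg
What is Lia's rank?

5

Sorted (descending): 152, 143, 135, 124, 124, 112
The 2 values of 124 occupy positions 4–5 → each gets rank 5.
Lia has value 124 mmHg → rank 5.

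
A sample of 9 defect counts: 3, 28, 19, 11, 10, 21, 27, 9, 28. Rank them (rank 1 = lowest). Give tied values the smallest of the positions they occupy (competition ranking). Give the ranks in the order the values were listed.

Sorted (ascending): 3, 9, 10, 11, 19, 21, 27, 28, 28
The 2 values of 28 occupy positions 8–9 → each gets rank 8.

1, 8, 5, 4, 3, 6, 7, 2, 8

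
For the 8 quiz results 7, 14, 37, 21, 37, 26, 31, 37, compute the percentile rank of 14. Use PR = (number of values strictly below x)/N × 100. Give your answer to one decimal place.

N = 8.
Strictly below 14: 1. Equal to 14: 1.
PR = 1/8 × 100 = 12.5

12.5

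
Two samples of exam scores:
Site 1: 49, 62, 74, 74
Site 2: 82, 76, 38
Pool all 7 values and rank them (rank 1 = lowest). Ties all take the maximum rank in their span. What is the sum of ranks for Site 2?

14

Sorted (ascending): 38, 49, 62, 74, 74, 76, 82
The 2 values of 74 occupy positions 4–5 → each gets rank 5.
Site 2 values → pooled ranks: 82→7, 76→6, 38→1
Rank sum = 7 + 6 + 1 = 14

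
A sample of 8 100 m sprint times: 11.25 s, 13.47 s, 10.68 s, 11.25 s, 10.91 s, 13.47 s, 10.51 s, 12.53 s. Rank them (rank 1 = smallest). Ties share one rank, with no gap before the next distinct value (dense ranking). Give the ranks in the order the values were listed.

Sorted (ascending): 10.51, 10.68, 10.91, 11.25, 11.25, 12.53, 13.47, 13.47
The 2 values of 11.25 share dense rank 4.
The 2 values of 13.47 share dense rank 6.
Remaining distinct values take the next consecutive integers.

4, 6, 2, 4, 3, 6, 1, 5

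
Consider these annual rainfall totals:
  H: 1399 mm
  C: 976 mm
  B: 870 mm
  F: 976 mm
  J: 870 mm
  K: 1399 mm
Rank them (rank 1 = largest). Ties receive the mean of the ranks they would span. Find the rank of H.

1.5

Sorted (descending): 1399, 1399, 976, 976, 870, 870
The 2 values of 1399 occupy positions 1–2 → average rank (1+2)/2 = 1.5.
The 2 values of 976 occupy positions 3–4 → average rank (3+4)/2 = 3.5.
The 2 values of 870 occupy positions 5–6 → average rank (5+6)/2 = 5.5.
H has value 1399 mm → rank 1.5.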